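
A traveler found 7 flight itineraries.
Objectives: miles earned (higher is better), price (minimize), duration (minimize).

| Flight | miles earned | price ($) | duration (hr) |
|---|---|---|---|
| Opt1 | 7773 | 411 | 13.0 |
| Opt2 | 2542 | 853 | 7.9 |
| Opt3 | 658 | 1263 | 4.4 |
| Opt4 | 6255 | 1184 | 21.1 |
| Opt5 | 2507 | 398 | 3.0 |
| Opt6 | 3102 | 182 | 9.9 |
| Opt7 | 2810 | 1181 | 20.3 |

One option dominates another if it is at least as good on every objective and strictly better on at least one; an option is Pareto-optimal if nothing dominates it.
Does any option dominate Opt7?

Opt1 vs Opt7: miles earned 7773≥2810, price 411≤1181, duration 13.0≤20.3 — Opt1 is at least as good on every objective and strictly better on at least one, so Opt1 dominates Opt7.

Yes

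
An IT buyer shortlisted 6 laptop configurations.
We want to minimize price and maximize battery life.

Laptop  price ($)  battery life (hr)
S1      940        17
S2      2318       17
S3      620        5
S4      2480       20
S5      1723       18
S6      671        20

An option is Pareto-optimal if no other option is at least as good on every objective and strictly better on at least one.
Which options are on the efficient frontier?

S3, S6

S1: dominated by S6 (price 671≤940, battery life 20≥17).
S2: dominated by S1 (price 940≤2318, battery life 17≥17).
S3: not dominated (best price).
S4: dominated by S6 (price 671≤2480, battery life 20≥20).
S5: dominated by S6 (price 671≤1723, battery life 20≥18).
S6: not dominated.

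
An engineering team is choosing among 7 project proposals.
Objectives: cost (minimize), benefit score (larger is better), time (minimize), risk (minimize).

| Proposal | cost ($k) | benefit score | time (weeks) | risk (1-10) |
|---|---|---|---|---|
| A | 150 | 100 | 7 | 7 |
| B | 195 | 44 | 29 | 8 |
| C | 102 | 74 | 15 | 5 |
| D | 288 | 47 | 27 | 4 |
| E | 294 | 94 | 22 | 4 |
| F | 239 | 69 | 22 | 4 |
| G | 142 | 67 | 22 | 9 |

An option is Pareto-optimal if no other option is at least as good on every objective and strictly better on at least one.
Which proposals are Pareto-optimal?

A, C, E, F

A: not dominated (best benefit score).
B: dominated by A (cost 150≤195, benefit score 100≥44, time 7≤29, risk 7≤8).
C: not dominated (best cost).
D: dominated by F (cost 239≤288, benefit score 69≥47, time 22≤27, risk 4≤4).
E: not dominated.
F: not dominated.
G: dominated by C (cost 102≤142, benefit score 74≥67, time 15≤22, risk 5≤9).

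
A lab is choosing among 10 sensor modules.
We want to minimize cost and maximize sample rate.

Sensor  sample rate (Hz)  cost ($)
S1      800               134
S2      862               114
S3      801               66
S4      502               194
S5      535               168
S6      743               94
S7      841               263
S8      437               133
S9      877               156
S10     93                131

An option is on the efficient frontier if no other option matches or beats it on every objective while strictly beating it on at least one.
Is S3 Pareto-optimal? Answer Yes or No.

Yes

S1: worse on sample rate (800 vs 801).
S2: worse on cost (114 vs 66).
S4: worse on sample rate (502 vs 801).
S5: worse on sample rate (535 vs 801).
S6: worse on sample rate (743 vs 801).
S7: worse on cost (263 vs 66).
S8: worse on sample rate (437 vs 801).
S9: worse on cost (156 vs 66).
S10: worse on sample rate (93 vs 801).
No option is at least as good as S3 on every objective and strictly better on one.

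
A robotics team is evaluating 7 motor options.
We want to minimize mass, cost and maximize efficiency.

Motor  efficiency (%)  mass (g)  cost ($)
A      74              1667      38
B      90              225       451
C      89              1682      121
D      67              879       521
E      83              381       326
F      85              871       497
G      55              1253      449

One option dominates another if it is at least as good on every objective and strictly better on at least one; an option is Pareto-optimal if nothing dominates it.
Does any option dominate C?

A: worse on efficiency (74 vs 89).
B: worse on cost (451 vs 121).
D: worse on efficiency (67 vs 89).
E: worse on efficiency (83 vs 89).
F: worse on efficiency (85 vs 89).
G: worse on efficiency (55 vs 89).
No option is at least as good as C on every objective and strictly better on one.

No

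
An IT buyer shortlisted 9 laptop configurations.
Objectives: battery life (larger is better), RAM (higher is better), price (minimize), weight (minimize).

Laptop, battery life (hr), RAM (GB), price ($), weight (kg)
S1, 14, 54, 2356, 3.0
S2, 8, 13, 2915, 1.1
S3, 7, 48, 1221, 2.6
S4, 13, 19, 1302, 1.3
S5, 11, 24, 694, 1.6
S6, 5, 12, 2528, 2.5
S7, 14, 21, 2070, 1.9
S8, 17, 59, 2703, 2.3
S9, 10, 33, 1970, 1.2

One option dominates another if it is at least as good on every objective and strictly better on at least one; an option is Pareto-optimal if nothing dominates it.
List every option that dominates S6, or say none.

S4: battery life 13≥5, RAM 19≥12, price 1302≤2528, weight 1.3≤2.5 — dominates S6.
S5: battery life 11≥5, RAM 24≥12, price 694≤2528, weight 1.6≤2.5 — dominates S6.
S7: battery life 14≥5, RAM 21≥12, price 2070≤2528, weight 1.9≤2.5 — dominates S6.
S9: battery life 10≥5, RAM 33≥12, price 1970≤2528, weight 1.2≤2.5 — dominates S6.
Others (S1, S2, S3, S8) are each worse than S6 on at least one objective.

S4, S5, S7, S9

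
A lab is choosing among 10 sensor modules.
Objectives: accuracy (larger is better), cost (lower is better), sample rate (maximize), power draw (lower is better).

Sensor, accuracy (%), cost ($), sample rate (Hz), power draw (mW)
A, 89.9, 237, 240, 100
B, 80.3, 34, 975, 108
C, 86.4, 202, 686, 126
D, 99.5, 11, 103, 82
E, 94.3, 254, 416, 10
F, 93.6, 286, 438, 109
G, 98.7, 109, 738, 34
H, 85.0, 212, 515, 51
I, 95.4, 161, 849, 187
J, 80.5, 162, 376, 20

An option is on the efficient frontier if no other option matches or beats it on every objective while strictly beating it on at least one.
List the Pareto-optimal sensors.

A: dominated by G (accuracy 98.7≥89.9, cost 109≤237, sample rate 738≥240, power draw 34≤100).
B: not dominated (best sample rate).
C: dominated by G (accuracy 98.7≥86.4, cost 109≤202, sample rate 738≥686, power draw 34≤126).
D: not dominated (best accuracy).
E: not dominated (best power draw).
F: dominated by G (accuracy 98.7≥93.6, cost 109≤286, sample rate 738≥438, power draw 34≤109).
G: not dominated.
H: dominated by G (accuracy 98.7≥85.0, cost 109≤212, sample rate 738≥515, power draw 34≤51).
I: not dominated.
J: not dominated.

B, D, E, G, I, J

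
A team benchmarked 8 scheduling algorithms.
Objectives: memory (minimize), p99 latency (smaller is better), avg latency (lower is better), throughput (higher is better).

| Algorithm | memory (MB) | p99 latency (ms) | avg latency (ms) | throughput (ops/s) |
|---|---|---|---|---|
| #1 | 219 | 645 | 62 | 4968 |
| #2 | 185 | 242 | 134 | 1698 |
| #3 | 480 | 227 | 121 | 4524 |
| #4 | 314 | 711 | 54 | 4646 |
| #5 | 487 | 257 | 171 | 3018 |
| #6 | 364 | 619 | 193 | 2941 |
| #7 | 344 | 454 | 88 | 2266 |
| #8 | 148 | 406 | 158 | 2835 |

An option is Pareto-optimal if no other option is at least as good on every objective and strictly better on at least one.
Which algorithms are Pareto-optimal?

#1, #2, #3, #4, #6, #7, #8

#1: not dominated (best throughput).
#2: not dominated.
#3: not dominated (best p99 latency).
#4: not dominated (best avg latency).
#5: dominated by #3 (memory 480≤487, p99 latency 227≤257, avg latency 121≤171, throughput 4524≥3018).
#6: not dominated.
#7: not dominated.
#8: not dominated (best memory).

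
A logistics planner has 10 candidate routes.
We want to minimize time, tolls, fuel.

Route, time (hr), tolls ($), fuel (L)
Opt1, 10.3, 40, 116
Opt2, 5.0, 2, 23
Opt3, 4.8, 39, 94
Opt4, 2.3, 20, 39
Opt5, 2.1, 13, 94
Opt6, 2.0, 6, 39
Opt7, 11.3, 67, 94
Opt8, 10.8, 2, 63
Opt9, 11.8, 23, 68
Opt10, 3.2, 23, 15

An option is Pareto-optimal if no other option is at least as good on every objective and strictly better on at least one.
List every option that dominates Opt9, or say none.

Opt2: time 5.0≤11.8, tolls 2≤23, fuel 23≤68 — dominates Opt9.
Opt4: time 2.3≤11.8, tolls 20≤23, fuel 39≤68 — dominates Opt9.
Opt6: time 2.0≤11.8, tolls 6≤23, fuel 39≤68 — dominates Opt9.
Opt8: time 10.8≤11.8, tolls 2≤23, fuel 63≤68 — dominates Opt9.
Opt10: time 3.2≤11.8, tolls 23≤23, fuel 15≤68 — dominates Opt9.
Others (Opt1, Opt3, Opt5, Opt7) are each worse than Opt9 on at least one objective.

Opt2, Opt4, Opt6, Opt8, Opt10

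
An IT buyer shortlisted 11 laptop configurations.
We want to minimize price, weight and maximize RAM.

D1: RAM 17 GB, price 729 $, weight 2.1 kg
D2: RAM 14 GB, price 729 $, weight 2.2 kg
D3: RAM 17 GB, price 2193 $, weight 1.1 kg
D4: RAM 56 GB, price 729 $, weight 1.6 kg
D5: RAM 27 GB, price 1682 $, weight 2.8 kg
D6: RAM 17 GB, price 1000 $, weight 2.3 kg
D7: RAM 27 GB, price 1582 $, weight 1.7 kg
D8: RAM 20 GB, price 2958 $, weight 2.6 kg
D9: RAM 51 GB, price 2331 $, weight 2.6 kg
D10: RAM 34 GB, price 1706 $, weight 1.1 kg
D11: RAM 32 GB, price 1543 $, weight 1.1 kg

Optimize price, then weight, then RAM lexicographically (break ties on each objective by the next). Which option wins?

First minimize price: best is 729, kept {D1, D2, D4}.
Then minimize weight: best is 1.6, kept {D4}.

D4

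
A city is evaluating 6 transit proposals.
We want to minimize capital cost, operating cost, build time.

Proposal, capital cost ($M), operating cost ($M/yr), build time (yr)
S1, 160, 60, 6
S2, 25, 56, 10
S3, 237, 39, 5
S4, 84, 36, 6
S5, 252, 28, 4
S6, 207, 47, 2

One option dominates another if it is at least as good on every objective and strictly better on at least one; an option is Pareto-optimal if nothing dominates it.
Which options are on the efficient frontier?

S2, S3, S4, S5, S6

S1: dominated by S4 (capital cost 84≤160, operating cost 36≤60, build time 6≤6).
S2: not dominated (best capital cost).
S3: not dominated.
S4: not dominated.
S5: not dominated (best operating cost).
S6: not dominated (best build time).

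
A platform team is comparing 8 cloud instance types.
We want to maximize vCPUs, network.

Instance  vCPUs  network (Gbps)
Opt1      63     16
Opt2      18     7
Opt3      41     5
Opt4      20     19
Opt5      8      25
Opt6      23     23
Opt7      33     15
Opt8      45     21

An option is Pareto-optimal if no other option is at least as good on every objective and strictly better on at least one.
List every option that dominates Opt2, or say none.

Opt1: vCPUs 63≥18, network 16≥7 — dominates Opt2.
Opt4: vCPUs 20≥18, network 19≥7 — dominates Opt2.
Opt6: vCPUs 23≥18, network 23≥7 — dominates Opt2.
Opt7: vCPUs 33≥18, network 15≥7 — dominates Opt2.
Opt8: vCPUs 45≥18, network 21≥7 — dominates Opt2.
Others (Opt3, Opt5) are each worse than Opt2 on at least one objective.

Opt1, Opt4, Opt6, Opt7, Opt8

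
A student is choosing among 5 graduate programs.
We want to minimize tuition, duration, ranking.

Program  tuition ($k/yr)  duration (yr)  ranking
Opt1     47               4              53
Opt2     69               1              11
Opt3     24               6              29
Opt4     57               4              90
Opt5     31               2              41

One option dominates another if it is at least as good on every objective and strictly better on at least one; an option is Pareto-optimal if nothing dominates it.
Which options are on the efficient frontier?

Opt2, Opt3, Opt5

Opt1: dominated by Opt5 (tuition 31≤47, duration 2≤4, ranking 41≤53).
Opt2: not dominated (best duration).
Opt3: not dominated (best tuition).
Opt4: dominated by Opt1 (tuition 47≤57, duration 4≤4, ranking 53≤90).
Opt5: not dominated.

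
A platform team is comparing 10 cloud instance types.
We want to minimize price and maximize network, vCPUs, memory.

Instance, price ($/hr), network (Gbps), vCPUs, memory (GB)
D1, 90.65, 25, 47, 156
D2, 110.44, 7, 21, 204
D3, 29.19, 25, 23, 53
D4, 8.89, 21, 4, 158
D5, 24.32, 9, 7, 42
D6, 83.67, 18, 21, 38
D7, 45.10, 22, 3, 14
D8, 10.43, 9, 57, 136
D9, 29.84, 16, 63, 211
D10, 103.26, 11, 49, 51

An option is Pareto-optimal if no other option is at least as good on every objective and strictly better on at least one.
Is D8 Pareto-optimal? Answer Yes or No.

D1: worse on price (90.65 vs 10.43).
D2: worse on price (110.44 vs 10.43).
D3: worse on price (29.19 vs 10.43).
D4: worse on vCPUs (4 vs 57).
D5: worse on price (24.32 vs 10.43).
D6: worse on price (83.67 vs 10.43).
D7: worse on price (45.10 vs 10.43).
D9: worse on price (29.84 vs 10.43).
D10: worse on price (103.26 vs 10.43).
No option is at least as good as D8 on every objective and strictly better on one.

Yes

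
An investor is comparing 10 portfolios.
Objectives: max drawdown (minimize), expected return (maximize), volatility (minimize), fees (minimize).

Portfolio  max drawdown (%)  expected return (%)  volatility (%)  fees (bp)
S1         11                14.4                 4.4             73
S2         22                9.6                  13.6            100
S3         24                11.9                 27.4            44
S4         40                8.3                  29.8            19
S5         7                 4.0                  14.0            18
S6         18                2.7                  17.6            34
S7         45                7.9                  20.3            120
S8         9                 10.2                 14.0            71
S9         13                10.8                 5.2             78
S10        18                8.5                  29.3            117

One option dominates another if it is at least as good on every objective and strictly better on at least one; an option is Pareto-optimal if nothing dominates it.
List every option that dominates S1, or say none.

none

S2: worse on max drawdown (22 vs 11).
S3: worse on max drawdown (24 vs 11).
S4: worse on max drawdown (40 vs 11).
S5: worse on expected return (4.0 vs 14.4).
S6: worse on max drawdown (18 vs 11).
S7: worse on max drawdown (45 vs 11).
S8: worse on expected return (10.2 vs 14.4).
S9: worse on max drawdown (13 vs 11).
S10: worse on max drawdown (18 vs 11).
No option dominates S1.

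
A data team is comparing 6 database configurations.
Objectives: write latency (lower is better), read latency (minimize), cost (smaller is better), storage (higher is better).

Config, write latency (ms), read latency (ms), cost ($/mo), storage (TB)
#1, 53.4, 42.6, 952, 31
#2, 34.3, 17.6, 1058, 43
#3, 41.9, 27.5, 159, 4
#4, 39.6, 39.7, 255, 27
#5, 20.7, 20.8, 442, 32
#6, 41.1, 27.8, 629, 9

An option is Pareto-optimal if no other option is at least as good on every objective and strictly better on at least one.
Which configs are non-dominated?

#1: dominated by #5 (write latency 20.7≤53.4, read latency 20.8≤42.6, cost 442≤952, storage 32≥31).
#2: not dominated (best read latency).
#3: not dominated (best cost).
#4: not dominated.
#5: not dominated (best write latency).
#6: dominated by #5 (write latency 20.7≤41.1, read latency 20.8≤27.8, cost 442≤629, storage 32≥9).

#2, #3, #4, #5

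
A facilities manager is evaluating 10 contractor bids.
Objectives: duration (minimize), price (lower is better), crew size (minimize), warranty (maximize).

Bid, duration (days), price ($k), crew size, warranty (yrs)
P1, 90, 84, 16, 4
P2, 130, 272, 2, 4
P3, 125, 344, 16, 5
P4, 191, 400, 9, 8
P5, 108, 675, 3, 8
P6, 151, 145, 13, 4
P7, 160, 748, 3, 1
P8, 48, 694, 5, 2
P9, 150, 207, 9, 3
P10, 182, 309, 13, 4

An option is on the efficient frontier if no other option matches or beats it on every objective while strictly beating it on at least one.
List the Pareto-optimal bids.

P1, P2, P3, P4, P5, P6, P8, P9

P1: not dominated (best price).
P2: not dominated (best crew size).
P3: not dominated.
P4: not dominated.
P5: not dominated.
P6: not dominated.
P7: dominated by P2 (duration 130≤160, price 272≤748, crew size 2≤3, warranty 4≥1).
P8: not dominated (best duration).
P9: not dominated.
P10: dominated by P2 (duration 130≤182, price 272≤309, crew size 2≤13, warranty 4≥4).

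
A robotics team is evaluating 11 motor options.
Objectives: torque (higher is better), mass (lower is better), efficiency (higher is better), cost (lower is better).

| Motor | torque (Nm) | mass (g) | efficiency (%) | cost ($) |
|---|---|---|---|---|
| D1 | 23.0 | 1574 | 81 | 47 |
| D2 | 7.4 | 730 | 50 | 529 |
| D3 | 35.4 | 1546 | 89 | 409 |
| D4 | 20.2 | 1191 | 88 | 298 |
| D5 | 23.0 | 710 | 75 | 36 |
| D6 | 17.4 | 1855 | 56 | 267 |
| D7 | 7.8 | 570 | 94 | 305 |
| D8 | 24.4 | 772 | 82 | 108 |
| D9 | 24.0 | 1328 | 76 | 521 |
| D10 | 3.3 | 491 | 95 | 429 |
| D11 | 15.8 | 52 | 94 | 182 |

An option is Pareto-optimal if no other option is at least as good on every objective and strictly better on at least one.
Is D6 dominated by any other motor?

Yes

D1 vs D6: torque 23.0≥17.4, mass 1574≤1855, efficiency 81≥56, cost 47≤267 — D1 is at least as good on every objective and strictly better on at least one, so D1 dominates D6.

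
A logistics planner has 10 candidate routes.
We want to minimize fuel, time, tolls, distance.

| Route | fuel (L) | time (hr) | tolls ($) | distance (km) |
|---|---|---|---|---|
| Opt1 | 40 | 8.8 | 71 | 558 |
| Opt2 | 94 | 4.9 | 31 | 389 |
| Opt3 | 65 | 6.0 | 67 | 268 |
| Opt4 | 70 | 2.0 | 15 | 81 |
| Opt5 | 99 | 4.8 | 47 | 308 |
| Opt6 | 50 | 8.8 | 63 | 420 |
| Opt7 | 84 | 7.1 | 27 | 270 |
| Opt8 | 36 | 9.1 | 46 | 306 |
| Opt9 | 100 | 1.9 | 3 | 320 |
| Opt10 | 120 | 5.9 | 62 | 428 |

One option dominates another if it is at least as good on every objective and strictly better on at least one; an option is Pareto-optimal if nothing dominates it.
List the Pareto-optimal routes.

Opt1, Opt3, Opt4, Opt6, Opt8, Opt9

Opt1: not dominated.
Opt2: dominated by Opt4 (fuel 70≤94, time 2.0≤4.9, tolls 15≤31, distance 81≤389).
Opt3: not dominated.
Opt4: not dominated (best distance).
Opt5: dominated by Opt4 (fuel 70≤99, time 2.0≤4.8, tolls 15≤47, distance 81≤308).
Opt6: not dominated.
Opt7: dominated by Opt4 (fuel 70≤84, time 2.0≤7.1, tolls 15≤27, distance 81≤270).
Opt8: not dominated (best fuel).
Opt9: not dominated (best time).
Opt10: dominated by Opt2 (fuel 94≤120, time 4.9≤5.9, tolls 31≤62, distance 389≤428).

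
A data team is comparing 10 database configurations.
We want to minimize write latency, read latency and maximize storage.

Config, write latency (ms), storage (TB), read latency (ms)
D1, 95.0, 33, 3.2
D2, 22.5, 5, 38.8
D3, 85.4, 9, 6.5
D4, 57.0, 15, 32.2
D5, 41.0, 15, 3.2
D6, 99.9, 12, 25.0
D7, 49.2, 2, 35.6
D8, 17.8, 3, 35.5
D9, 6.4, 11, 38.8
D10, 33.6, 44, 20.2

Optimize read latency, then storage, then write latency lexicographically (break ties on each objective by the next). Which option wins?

D1

First minimize read latency: best is 3.2, kept {D1, D5}.
Then maximize storage: best is 33, kept {D1}.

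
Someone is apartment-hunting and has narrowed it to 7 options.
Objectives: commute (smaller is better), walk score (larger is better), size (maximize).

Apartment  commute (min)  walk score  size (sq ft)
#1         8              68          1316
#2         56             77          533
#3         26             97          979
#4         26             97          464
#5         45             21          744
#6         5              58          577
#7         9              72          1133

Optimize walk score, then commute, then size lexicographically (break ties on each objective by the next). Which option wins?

First maximize walk score: best is 97, kept {#3, #4}.
Then minimize commute: best is 26, kept {#3, #4}.
Then maximize size: best is 979, kept {#3}.

#3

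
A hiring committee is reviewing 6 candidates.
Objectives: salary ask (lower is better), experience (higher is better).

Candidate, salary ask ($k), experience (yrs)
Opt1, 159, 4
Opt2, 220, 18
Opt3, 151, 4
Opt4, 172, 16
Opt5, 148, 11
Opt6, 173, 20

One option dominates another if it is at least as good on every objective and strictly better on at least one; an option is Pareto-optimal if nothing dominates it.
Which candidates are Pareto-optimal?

Opt1: dominated by Opt3 (salary ask 151≤159, experience 4≥4).
Opt2: dominated by Opt6 (salary ask 173≤220, experience 20≥18).
Opt3: dominated by Opt5 (salary ask 148≤151, experience 11≥4).
Opt4: not dominated.
Opt5: not dominated (best salary ask).
Opt6: not dominated (best experience).

Opt4, Opt5, Opt6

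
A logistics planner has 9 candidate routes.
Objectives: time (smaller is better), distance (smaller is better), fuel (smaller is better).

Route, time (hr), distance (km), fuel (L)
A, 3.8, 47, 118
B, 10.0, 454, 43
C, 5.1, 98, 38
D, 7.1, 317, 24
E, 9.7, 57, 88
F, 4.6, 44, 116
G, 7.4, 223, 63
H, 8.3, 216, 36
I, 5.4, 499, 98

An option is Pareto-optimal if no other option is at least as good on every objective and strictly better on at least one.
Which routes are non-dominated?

A, C, D, E, F, H

A: not dominated (best time).
B: dominated by C (time 5.1≤10.0, distance 98≤454, fuel 38≤43).
C: not dominated.
D: not dominated (best fuel).
E: not dominated.
F: not dominated (best distance).
G: dominated by C (time 5.1≤7.4, distance 98≤223, fuel 38≤63).
H: not dominated.
I: dominated by C (time 5.1≤5.4, distance 98≤499, fuel 38≤98).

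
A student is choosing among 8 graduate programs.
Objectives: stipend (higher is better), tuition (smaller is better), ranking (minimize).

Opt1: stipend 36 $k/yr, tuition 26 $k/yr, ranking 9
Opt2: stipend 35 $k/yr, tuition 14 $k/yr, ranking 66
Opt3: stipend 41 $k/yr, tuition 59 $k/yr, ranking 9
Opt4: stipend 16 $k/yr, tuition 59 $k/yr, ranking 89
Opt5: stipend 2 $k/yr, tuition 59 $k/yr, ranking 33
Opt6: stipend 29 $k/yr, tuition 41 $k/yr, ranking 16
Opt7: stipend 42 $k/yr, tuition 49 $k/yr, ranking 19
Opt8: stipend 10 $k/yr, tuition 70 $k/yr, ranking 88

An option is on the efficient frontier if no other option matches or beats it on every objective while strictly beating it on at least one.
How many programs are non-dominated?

4

Opt1: not dominated.
Opt2: not dominated (best tuition).
Opt3: not dominated.
Opt4: dominated by Opt1 (stipend 36≥16, tuition 26≤59, ranking 9≤89).
Opt5: dominated by Opt1 (stipend 36≥2, tuition 26≤59, ranking 9≤33).
Opt6: dominated by Opt1 (stipend 36≥29, tuition 26≤41, ranking 9≤16).
Opt7: not dominated (best stipend).
Opt8: dominated by Opt1 (stipend 36≥10, tuition 26≤70, ranking 9≤88).
Pareto-optimal: Opt1, Opt2, Opt3, Opt7 → 4.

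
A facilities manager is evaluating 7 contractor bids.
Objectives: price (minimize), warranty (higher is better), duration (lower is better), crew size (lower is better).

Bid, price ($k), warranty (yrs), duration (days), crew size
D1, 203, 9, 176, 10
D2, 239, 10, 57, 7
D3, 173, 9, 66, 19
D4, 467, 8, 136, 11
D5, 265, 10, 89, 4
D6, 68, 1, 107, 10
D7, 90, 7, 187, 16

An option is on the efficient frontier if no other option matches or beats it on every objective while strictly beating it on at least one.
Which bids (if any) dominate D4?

D2: price 239≤467, warranty 10≥8, duration 57≤136, crew size 7≤11 — dominates D4.
D5: price 265≤467, warranty 10≥8, duration 89≤136, crew size 4≤11 — dominates D4.
Others (D1, D3, D6, D7) are each worse than D4 on at least one objective.

D2, D5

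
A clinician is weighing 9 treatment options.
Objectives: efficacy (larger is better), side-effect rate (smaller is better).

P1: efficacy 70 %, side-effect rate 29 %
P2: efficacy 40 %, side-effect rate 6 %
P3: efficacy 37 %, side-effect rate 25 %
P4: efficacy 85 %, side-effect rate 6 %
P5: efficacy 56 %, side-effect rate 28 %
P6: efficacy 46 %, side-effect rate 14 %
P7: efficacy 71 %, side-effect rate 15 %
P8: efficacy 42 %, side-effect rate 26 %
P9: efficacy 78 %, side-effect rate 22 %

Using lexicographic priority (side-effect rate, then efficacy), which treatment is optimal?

P4

First minimize side-effect rate: best is 6, kept {P2, P4}.
Then maximize efficacy: best is 85, kept {P4}.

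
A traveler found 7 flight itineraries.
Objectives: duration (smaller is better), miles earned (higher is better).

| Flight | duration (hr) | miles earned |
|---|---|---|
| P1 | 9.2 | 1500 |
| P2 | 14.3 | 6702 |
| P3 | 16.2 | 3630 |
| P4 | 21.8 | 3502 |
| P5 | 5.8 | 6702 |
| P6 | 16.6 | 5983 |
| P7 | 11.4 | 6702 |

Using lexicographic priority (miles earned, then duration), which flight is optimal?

First maximize miles earned: best is 6702, kept {P2, P5, P7}.
Then minimize duration: best is 5.8, kept {P5}.

P5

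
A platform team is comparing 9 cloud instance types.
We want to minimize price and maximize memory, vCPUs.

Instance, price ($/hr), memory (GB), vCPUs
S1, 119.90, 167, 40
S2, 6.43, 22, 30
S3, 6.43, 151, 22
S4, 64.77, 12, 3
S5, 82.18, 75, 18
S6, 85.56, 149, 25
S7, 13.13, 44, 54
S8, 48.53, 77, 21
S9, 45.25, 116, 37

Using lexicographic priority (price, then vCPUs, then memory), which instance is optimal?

S2

First minimize price: best is 6.43, kept {S2, S3}.
Then maximize vCPUs: best is 30, kept {S2}.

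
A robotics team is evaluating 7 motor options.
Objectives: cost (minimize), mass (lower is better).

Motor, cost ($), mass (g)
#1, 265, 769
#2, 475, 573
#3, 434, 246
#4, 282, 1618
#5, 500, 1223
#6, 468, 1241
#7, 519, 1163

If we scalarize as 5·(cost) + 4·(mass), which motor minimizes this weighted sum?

#3

#1: 5·265 + 4·769 = 4401
#2: 5·475 + 4·573 = 4667
#3: 5·434 + 4·246 = 3154
#4: 5·282 + 4·1618 = 7882
#5: 5·500 + 4·1223 = 7392
#6: 5·468 + 4·1241 = 7304
#7: 5·519 + 4·1163 = 7247
Lowest: #3 at 3154.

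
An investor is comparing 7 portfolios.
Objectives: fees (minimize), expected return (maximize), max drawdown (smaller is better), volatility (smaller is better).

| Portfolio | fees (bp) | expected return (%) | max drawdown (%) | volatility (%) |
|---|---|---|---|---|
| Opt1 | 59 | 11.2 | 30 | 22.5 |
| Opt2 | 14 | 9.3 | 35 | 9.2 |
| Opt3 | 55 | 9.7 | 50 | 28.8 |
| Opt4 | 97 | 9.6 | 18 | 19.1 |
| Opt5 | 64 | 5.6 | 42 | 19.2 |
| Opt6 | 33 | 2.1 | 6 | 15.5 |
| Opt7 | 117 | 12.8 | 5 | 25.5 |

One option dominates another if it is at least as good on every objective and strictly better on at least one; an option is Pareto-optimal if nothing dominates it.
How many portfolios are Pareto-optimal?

6

Opt1: not dominated.
Opt2: not dominated (best fees).
Opt3: not dominated.
Opt4: not dominated.
Opt5: dominated by Opt2 (fees 14≤64, expected return 9.3≥5.6, max drawdown 35≤42, volatility 9.2≤19.2).
Opt6: not dominated.
Opt7: not dominated (best expected return).
Pareto-optimal: Opt1, Opt2, Opt3, Opt4, Opt6, Opt7 → 6.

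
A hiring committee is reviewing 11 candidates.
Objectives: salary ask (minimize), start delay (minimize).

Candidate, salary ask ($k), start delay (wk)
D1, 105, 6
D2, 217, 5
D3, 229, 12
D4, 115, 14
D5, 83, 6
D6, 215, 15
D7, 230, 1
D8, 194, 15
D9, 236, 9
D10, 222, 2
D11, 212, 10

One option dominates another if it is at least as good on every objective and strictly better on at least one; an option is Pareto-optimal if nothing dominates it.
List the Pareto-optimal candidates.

D1: dominated by D5 (salary ask 83≤105, start delay 6≤6).
D2: not dominated.
D3: dominated by D1 (salary ask 105≤229, start delay 6≤12).
D4: dominated by D1 (salary ask 105≤115, start delay 6≤14).
D5: not dominated (best salary ask).
D6: dominated by D1 (salary ask 105≤215, start delay 6≤15).
D7: not dominated (best start delay).
D8: dominated by D1 (salary ask 105≤194, start delay 6≤15).
D9: dominated by D1 (salary ask 105≤236, start delay 6≤9).
D10: not dominated.
D11: dominated by D1 (salary ask 105≤212, start delay 6≤10).

D2, D5, D7, D10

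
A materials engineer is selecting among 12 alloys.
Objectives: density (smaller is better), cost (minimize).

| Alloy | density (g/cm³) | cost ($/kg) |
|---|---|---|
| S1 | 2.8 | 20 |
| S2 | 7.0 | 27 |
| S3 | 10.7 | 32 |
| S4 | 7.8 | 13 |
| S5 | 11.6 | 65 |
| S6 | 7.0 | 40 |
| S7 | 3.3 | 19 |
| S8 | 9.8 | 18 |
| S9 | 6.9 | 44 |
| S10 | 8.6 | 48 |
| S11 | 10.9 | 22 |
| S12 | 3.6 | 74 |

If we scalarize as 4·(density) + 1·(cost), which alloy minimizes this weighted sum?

S1: 4·2.8 + 1·20 = 31.2
S2: 4·7.0 + 1·27 = 55.0
S3: 4·10.7 + 1·32 = 74.8
S4: 4·7.8 + 1·13 = 44.2
S5: 4·11.6 + 1·65 = 111.4
S6: 4·7.0 + 1·40 = 68.0
S7: 4·3.3 + 1·19 = 32.2
S8: 4·9.8 + 1·18 = 57.2
S9: 4·6.9 + 1·44 = 71.6
S10: 4·8.6 + 1·48 = 82.4
S11: 4·10.9 + 1·22 = 65.6
S12: 4·3.6 + 1·74 = 88.4
Lowest: S1 at 31.2.

S1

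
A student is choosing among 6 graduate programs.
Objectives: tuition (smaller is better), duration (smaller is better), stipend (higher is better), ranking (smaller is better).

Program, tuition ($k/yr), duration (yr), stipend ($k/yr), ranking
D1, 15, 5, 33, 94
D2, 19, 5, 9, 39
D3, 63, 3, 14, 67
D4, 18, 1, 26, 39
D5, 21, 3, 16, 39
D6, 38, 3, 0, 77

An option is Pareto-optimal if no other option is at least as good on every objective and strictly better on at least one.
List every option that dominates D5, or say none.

D4: tuition 18≤21, duration 1≤3, stipend 26≥16, ranking 39≤39 — dominates D5.
Others (D1, D2, D3, D6) are each worse than D5 on at least one objective.

D4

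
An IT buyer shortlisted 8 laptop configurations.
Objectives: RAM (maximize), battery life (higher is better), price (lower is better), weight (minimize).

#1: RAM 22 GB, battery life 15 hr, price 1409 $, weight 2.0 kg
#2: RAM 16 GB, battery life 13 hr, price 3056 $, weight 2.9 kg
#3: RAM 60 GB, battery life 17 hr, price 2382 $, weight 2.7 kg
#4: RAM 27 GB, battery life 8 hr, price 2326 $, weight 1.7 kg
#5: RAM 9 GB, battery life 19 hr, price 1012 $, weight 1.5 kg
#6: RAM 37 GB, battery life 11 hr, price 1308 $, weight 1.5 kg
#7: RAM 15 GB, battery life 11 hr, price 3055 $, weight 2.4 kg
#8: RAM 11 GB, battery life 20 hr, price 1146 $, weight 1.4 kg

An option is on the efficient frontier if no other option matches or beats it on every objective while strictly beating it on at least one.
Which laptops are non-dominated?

#1, #3, #5, #6, #8

#1: not dominated.
#2: dominated by #1 (RAM 22≥16, battery life 15≥13, price 1409≤3056, weight 2.0≤2.9).
#3: not dominated (best RAM).
#4: dominated by #6 (RAM 37≥27, battery life 11≥8, price 1308≤2326, weight 1.5≤1.7).
#5: not dominated (best price).
#6: not dominated.
#7: dominated by #1 (RAM 22≥15, battery life 15≥11, price 1409≤3055, weight 2.0≤2.4).
#8: not dominated (best battery life).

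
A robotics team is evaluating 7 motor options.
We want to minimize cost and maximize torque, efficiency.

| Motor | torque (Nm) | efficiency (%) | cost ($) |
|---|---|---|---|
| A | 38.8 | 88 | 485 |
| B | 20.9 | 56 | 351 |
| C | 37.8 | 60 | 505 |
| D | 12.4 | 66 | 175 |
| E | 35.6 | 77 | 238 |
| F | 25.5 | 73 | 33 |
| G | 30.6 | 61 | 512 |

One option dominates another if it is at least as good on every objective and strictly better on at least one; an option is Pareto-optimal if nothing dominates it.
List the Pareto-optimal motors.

A, E, F

A: not dominated (best torque).
B: dominated by E (torque 35.6≥20.9, efficiency 77≥56, cost 238≤351).
C: dominated by A (torque 38.8≥37.8, efficiency 88≥60, cost 485≤505).
D: dominated by F (torque 25.5≥12.4, efficiency 73≥66, cost 33≤175).
E: not dominated.
F: not dominated (best cost).
G: dominated by A (torque 38.8≥30.6, efficiency 88≥61, cost 485≤512).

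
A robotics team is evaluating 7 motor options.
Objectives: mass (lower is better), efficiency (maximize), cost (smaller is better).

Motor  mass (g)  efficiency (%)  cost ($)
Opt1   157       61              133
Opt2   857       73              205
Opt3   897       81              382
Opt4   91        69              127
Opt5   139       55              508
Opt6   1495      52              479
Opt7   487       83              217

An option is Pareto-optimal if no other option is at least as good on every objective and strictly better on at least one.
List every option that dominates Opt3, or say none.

Opt7: mass 487≤897, efficiency 83≥81, cost 217≤382 — dominates Opt3.
Others (Opt1, Opt2, Opt4, Opt5, Opt6) are each worse than Opt3 on at least one objective.

Opt7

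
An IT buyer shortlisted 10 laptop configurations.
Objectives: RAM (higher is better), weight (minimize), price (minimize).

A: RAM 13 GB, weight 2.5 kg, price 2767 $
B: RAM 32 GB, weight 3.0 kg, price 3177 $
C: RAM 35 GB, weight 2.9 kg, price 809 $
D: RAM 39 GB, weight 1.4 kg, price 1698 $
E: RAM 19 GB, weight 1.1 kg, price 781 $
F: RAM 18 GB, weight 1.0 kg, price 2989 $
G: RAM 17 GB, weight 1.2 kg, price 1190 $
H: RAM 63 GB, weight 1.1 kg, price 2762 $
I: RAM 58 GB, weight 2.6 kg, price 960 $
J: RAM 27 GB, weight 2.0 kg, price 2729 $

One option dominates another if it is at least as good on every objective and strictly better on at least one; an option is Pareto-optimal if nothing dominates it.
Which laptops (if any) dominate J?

D: RAM 39≥27, weight 1.4≤2.0, price 1698≤2729 — dominates J.
Others (A, B, C, E, F, G, H, I) are each worse than J on at least one objective.

D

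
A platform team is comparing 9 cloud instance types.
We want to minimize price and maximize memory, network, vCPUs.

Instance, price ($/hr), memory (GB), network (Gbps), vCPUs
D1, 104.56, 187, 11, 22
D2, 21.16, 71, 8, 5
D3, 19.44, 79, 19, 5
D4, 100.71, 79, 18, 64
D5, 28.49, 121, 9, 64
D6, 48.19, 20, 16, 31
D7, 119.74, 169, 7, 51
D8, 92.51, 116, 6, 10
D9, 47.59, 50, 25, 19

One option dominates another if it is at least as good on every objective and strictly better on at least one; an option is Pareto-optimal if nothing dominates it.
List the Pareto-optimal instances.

D1, D3, D4, D5, D6, D7, D9

D1: not dominated (best memory).
D2: dominated by D3 (price 19.44≤21.16, memory 79≥71, network 19≥8, vCPUs 5≥5).
D3: not dominated (best price).
D4: not dominated.
D5: not dominated.
D6: not dominated.
D7: not dominated.
D8: dominated by D5 (price 28.49≤92.51, memory 121≥116, network 9≥6, vCPUs 64≥10).
D9: not dominated (best network).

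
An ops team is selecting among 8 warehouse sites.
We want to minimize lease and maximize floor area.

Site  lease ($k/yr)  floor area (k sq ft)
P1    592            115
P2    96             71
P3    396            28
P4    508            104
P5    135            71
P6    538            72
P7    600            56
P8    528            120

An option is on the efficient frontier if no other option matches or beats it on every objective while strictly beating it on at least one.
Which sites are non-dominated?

P2, P4, P8

P1: dominated by P8 (lease 528≤592, floor area 120≥115).
P2: not dominated (best lease).
P3: dominated by P2 (lease 96≤396, floor area 71≥28).
P4: not dominated.
P5: dominated by P2 (lease 96≤135, floor area 71≥71).
P6: dominated by P4 (lease 508≤538, floor area 104≥72).
P7: dominated by P1 (lease 592≤600, floor area 115≥56).
P8: not dominated (best floor area).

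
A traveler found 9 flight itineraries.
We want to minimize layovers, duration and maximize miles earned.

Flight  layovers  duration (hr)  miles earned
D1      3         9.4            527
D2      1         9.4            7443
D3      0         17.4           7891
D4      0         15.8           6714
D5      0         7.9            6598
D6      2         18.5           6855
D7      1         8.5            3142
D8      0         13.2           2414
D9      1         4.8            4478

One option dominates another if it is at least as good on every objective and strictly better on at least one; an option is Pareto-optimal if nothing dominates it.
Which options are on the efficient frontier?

D2, D3, D4, D5, D9

D1: dominated by D2 (layovers 1≤3, duration 9.4≤9.4, miles earned 7443≥527).
D2: not dominated.
D3: not dominated (best miles earned).
D4: not dominated.
D5: not dominated.
D6: dominated by D2 (layovers 1≤2, duration 9.4≤18.5, miles earned 7443≥6855).
D7: dominated by D5 (layovers 0≤1, duration 7.9≤8.5, miles earned 6598≥3142).
D8: dominated by D5 (layovers 0≤0, duration 7.9≤13.2, miles earned 6598≥2414).
D9: not dominated (best duration).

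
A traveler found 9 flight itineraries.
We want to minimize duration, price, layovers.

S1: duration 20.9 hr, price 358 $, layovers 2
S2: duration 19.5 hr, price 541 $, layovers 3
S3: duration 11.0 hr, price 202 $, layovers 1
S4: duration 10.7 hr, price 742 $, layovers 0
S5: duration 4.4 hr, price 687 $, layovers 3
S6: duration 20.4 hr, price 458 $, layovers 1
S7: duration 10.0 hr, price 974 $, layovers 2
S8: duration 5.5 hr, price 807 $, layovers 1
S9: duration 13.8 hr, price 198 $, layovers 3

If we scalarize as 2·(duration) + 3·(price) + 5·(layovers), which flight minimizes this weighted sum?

S1: 2·20.9 + 3·358 + 5·2 = 1125.8
S2: 2·19.5 + 3·541 + 5·3 = 1677.0
S3: 2·11.0 + 3·202 + 5·1 = 633.0
S4: 2·10.7 + 3·742 + 5·0 = 2247.4
S5: 2·4.4 + 3·687 + 5·3 = 2084.8
S6: 2·20.4 + 3·458 + 5·1 = 1419.8
S7: 2·10.0 + 3·974 + 5·2 = 2952.0
S8: 2·5.5 + 3·807 + 5·1 = 2437.0
S9: 2·13.8 + 3·198 + 5·3 = 636.6
Lowest: S3 at 633.0.

S3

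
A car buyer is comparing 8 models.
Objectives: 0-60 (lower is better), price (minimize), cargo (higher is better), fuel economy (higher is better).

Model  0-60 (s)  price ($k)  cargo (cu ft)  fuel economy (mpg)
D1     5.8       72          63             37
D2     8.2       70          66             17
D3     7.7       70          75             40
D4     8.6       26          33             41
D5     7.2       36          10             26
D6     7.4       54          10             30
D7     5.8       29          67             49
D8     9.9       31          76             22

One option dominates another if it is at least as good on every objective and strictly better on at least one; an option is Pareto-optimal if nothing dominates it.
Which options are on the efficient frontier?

D3, D4, D7, D8

D1: dominated by D7 (0-60 5.8≤5.8, price 29≤72, cargo 67≥63, fuel economy 49≥37).
D2: dominated by D3 (0-60 7.7≤8.2, price 70≤70, cargo 75≥66, fuel economy 40≥17).
D3: not dominated.
D4: not dominated (best price).
D5: dominated by D7 (0-60 5.8≤7.2, price 29≤36, cargo 67≥10, fuel economy 49≥26).
D6: dominated by D7 (0-60 5.8≤7.4, price 29≤54, cargo 67≥10, fuel economy 49≥30).
D7: not dominated (best fuel economy).
D8: not dominated (best cargo).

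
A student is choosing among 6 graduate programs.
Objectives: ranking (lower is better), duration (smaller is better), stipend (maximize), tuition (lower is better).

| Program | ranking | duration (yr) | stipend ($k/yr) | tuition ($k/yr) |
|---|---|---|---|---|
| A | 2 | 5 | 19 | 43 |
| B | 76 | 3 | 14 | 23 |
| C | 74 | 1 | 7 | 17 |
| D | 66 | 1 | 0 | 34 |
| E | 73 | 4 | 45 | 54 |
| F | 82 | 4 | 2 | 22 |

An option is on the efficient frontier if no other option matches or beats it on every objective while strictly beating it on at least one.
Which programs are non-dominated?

A: not dominated (best ranking).
B: not dominated.
C: not dominated (best tuition).
D: not dominated.
E: not dominated (best stipend).
F: dominated by C (ranking 74≤82, duration 1≤4, stipend 7≥2, tuition 17≤22).

A, B, C, D, E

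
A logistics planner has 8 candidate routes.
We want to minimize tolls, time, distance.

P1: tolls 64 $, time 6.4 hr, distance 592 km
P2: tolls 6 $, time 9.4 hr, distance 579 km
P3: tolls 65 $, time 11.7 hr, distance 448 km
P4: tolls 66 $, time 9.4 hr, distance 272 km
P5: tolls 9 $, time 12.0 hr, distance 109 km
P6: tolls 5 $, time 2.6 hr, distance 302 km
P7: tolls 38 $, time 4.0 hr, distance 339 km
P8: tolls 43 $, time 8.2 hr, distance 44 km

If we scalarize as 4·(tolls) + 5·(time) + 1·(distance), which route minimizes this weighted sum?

P5

P1: 4·64 + 5·6.4 + 1·592 = 880.0
P2: 4·6 + 5·9.4 + 1·579 = 650.0
P3: 4·65 + 5·11.7 + 1·448 = 766.5
P4: 4·66 + 5·9.4 + 1·272 = 583.0
P5: 4·9 + 5·12.0 + 1·109 = 205.0
P6: 4·5 + 5·2.6 + 1·302 = 335.0
P7: 4·38 + 5·4.0 + 1·339 = 511.0
P8: 4·43 + 5·8.2 + 1·44 = 257.0
Lowest: P5 at 205.0.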